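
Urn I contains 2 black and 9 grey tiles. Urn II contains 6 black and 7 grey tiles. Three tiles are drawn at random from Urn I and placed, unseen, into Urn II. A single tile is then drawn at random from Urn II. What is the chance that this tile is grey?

13/22

Condition on how many of the transferred tiles are grey (from Urn I: 9 grey of 11; then Urn II has 16 total).
  1 grey: C(9,1)C(2,2)/C(11,3) = 3/55; then P = 8/16
  2 grey: C(9,2)C(2,1)/C(11,3) = 24/55; then P = 9/16
  3 grey: C(9,3)C(2,0)/C(11,3) = 28/55; then P = 10/16
P(grey from Urn II) = 13/22 ≈ 0.5909.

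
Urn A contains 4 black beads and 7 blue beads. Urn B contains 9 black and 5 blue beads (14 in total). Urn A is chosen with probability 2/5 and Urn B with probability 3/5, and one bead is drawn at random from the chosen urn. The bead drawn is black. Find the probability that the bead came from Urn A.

112/409

P(black | Urn A) = 4/11; P(black | Urn B) = 9/14.
P(black) = 2/5·4/11 + 3/5·9/14 = 409/770.
By Bayes' rule, P(Urn A | black) = 8/55 / 409/770 = 112/409 ≈ 0.2738.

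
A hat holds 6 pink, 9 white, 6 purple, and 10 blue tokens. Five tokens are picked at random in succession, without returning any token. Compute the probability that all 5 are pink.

2/56637

Unordered draws without replacement: count favorable combinations over C(31,5).
Favorable = C(6,5) · C(9,0) · C(6,0) · C(10,0) = 6; total = C(31,5) = 169911.
P = 6/169911 = 2/56637 ≈ 0.0000.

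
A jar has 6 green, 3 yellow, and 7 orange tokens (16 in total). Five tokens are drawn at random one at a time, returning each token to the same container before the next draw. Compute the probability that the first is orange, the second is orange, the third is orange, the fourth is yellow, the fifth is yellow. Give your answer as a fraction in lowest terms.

Multiply the conditional probability of each draw in order, with replacement (the composition resets each draw).
P = (7/16) · (7/16) · (7/16) · (3/16) · (3/16) = 3087/1048576 ≈ 0.0029.

3087/1048576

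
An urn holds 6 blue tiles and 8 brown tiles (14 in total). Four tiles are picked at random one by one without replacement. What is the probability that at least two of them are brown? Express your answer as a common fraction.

Sum the hypergeometric tail for j = 2,…,4 brown tiles.
Favorable = C(8,2)·C(6,2) + C(8,3)·C(6,1) + C(8,4)·C(6,0) = 826; total = C(14,4) = 1001.
P = 826/1001 = 118/143 ≈ 0.8252.

118/143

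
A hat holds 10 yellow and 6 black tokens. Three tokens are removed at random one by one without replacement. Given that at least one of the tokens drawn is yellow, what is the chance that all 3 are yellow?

2/9

P(all 3 yellow) = C(10,3)/C(16,3) = 3/14; P(at least one yellow) = 1 − C(6,3)/C(16,3) = 27/28.
Since 'all 3 yellow' ⊆ 'at least one yellow', P(all 3 | at least one) = 3/14 / 27/28 = 2/9 ≈ 0.2222.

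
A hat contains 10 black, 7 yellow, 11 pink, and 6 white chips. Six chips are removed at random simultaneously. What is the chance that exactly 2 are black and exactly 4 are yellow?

Unordered draws without replacement: count favorable combinations over C(34,6).
Favorable = C(10,2) · C(7,4) · C(11,0) · C(6,0) = 1575; total = C(34,6) = 1344904.
P = 1575/1344904 = 1575/1344904 ≈ 0.0012.

1575/1344904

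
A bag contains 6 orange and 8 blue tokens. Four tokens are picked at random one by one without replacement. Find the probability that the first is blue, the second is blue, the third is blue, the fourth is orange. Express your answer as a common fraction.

Multiply the conditional probability of each draw in order, without replacement, so each draw removes one from its color and from the total.
P = (8/14) · (7/13) · (6/12) · (6/11) = 12/143 ≈ 0.0839.

12/143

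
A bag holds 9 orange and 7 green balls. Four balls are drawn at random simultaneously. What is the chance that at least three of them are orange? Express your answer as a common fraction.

51/130

Sum the hypergeometric tail for j = 3,…,4 orange balls.
Favorable = C(9,3)·C(7,1) + C(9,4)·C(7,0) = 714; total = C(16,4) = 1820.
P = 714/1820 = 51/130 ≈ 0.3923.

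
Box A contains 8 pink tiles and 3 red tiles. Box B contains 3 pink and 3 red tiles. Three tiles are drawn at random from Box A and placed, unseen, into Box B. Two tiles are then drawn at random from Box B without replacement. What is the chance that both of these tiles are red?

103/660

Condition on how many of the transferred tiles are red (from Box A: 3 red of 11; then Box B has 9 total).
  0 red: C(3,0)C(8,3)/C(11,3) = 56/165; then P = C(3,2)/C(9,2) = 1/12
  1 red: C(3,1)C(8,2)/C(11,3) = 28/55; then P = C(4,2)/C(9,2) = 1/6
  2 red: C(3,2)C(8,1)/C(11,3) = 8/55; then P = C(5,2)/C(9,2) = 5/18
  3 red: C(3,3)C(8,0)/C(11,3) = 1/165; then P = C(6,2)/C(9,2) = 5/12
P(both red) = 103/660 ≈ 0.1561.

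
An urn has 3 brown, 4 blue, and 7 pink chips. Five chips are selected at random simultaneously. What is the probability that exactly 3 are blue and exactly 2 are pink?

6/143

Unordered draws without replacement: count favorable combinations over C(14,5).
Favorable = C(3,0) · C(4,3) · C(7,2) = 84; total = C(14,5) = 2002.
P = 84/2002 = 6/143 ≈ 0.0420.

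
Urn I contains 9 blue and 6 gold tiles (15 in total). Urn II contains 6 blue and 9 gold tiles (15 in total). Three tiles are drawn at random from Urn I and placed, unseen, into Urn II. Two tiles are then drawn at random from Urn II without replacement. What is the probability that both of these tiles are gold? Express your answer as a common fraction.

Condition on how many of the transferred tiles are gold (from Urn I: 6 gold of 15; then Urn II has 18 total).
  0 gold: C(6,0)C(9,3)/C(15,3) = 12/65; then P = C(9,2)/C(18,2) = 4/17
  1 gold: C(6,1)C(9,2)/C(15,3) = 216/455; then P = C(10,2)/C(18,2) = 5/17
  2 gold: C(6,2)C(9,1)/C(15,3) = 27/91; then P = C(11,2)/C(18,2) = 55/153
  3 gold: C(6,3)C(9,0)/C(15,3) = 4/91; then P = C(12,2)/C(18,2) = 22/51
P(both gold) = 551/1785 ≈ 0.3087.

551/1785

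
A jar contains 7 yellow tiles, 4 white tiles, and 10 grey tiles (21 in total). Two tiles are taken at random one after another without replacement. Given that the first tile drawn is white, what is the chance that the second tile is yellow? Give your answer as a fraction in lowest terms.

7/20

After removing 1 white, the jar has 7 yellow out of 20 remaining.
P(second is yellow | given) = 7/20 ≈ 0.3500.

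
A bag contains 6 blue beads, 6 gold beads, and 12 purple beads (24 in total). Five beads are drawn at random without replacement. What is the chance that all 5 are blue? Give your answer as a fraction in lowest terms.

1/7084

Unordered draws without replacement: count favorable combinations over C(24,5).
Favorable = C(6,5) · C(6,0) · C(12,0) = 6; total = C(24,5) = 42504.
P = 6/42504 = 1/7084 ≈ 0.0001.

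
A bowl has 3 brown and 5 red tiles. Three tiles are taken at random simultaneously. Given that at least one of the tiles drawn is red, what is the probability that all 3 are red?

P(all 3 red) = C(5,3)/C(8,3) = 5/28; P(at least one red) = 1 − C(3,3)/C(8,3) = 55/56.
Since 'all 3 red' ⊆ 'at least one red', P(all 3 | at least one) = 5/28 / 55/56 = 2/11 ≈ 0.1818.

2/11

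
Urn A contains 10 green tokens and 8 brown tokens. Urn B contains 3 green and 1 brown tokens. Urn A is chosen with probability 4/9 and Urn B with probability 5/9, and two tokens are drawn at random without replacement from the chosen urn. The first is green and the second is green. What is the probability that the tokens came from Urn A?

8/25

P(E | Urn A) = 5/17; P(E | Urn B) = 1/2.
P(E) = 4/9·5/17 + 5/9·1/2 = 125/306.
By Bayes' rule, P(Urn A | E) = 20/153 / 125/306 = 8/25 ≈ 0.3200.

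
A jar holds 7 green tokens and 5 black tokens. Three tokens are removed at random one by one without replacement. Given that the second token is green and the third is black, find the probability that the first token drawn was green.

3/5

P(first=green and the second token is green and the third is black) = (7/12)·(6/11)·(5/10) = 7/44.
P(E) = Σ over first color = 7/44 + 7/66 = 35/132.
By Bayes, P(first=green | E) = 7/44 / 35/132 = 3/5 ≈ 0.6000.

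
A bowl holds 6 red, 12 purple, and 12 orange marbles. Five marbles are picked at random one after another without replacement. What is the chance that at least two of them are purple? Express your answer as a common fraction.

Sum the hypergeometric tail for j = 2,…,5 purple marbles.
Favorable = C(12,2)·C(18,3) + C(12,3)·C(18,2) + C(12,4)·C(18,1) + C(12,5)·C(18,0) = 97218; total = C(30,5) = 142506.
P = 97218/142506 = 5401/7917 ≈ 0.6822.

5401/7917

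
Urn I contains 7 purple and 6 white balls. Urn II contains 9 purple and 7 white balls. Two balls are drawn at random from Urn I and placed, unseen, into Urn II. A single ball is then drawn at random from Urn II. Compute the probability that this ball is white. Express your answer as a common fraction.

103/234

Condition on how many of the transferred balls are white (from Urn I: 6 white of 13; then Urn II has 18 total).
  0 white: C(6,0)C(7,2)/C(13,2) = 7/26; then P = 7/18
  1 white: C(6,1)C(7,1)/C(13,2) = 7/13; then P = 8/18
  2 white: C(6,2)C(7,0)/C(13,2) = 5/26; then P = 9/18
P(white from Urn II) = 103/234 ≈ 0.4402.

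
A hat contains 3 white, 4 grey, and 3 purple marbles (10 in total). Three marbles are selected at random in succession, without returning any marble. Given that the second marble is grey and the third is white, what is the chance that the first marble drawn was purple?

3/8

P(first=purple and the second marble is grey and the third is white) = (3/10)·(4/9)·(3/8) = 1/20.
P(E) = Σ over first color = 1/30 + 1/20 + 1/20 = 2/15.
By Bayes, P(first=purple | E) = 1/20 / 2/15 = 3/8 ≈ 0.3750.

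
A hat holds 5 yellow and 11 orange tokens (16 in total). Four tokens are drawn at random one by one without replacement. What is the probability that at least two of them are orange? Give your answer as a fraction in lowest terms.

341/364

Sum the hypergeometric tail for j = 2,…,4 orange tokens.
Favorable = C(11,2)·C(5,2) + C(11,3)·C(5,1) + C(11,4)·C(5,0) = 1705; total = C(16,4) = 1820.
P = 1705/1820 = 341/364 ≈ 0.9368.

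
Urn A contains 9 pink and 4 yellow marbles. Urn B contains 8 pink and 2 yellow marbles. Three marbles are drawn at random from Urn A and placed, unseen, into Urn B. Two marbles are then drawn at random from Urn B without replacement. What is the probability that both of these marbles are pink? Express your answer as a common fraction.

Condition on how many of the transferred marbles are pink (from Urn A: 9 pink of 13; then Urn B has 13 total).
  0 pink: C(9,0)C(4,3)/C(13,3) = 2/143; then P = C(8,2)/C(13,2) = 14/39
  1 pink: C(9,1)C(4,2)/C(13,3) = 27/143; then P = C(9,2)/C(13,2) = 6/13
  2 pink: C(9,2)C(4,1)/C(13,3) = 72/143; then P = C(10,2)/C(13,2) = 15/26
  3 pink: C(9,3)C(4,0)/C(13,3) = 42/143; then P = C(11,2)/C(13,2) = 55/78
P(both pink) = 23/39 ≈ 0.5897.

23/39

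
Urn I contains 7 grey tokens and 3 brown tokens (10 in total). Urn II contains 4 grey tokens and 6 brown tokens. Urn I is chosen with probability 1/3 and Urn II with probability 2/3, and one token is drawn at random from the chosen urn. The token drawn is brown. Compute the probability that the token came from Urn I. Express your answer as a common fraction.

1/5

P(brown | Urn I) = 3/10; P(brown | Urn II) = 3/5.
P(brown) = 1/3·3/10 + 2/3·3/5 = 1/2.
By Bayes' rule, P(Urn I | brown) = 1/10 / 1/2 = 1/5 ≈ 0.2000.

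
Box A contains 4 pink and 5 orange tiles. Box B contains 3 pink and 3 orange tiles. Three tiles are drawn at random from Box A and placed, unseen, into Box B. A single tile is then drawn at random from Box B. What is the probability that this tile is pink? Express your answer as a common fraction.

Condition on how many of the transferred tiles are pink (from Box A: 4 pink of 9; then Box B has 9 total).
  0 pink: C(4,0)C(5,3)/C(9,3) = 5/42; then P = 3/9
  1 pink: C(4,1)C(5,2)/C(9,3) = 10/21; then P = 4/9
  2 pink: C(4,2)C(5,1)/C(9,3) = 5/14; then P = 5/9
  3 pink: C(4,3)C(5,0)/C(9,3) = 1/21; then P = 6/9
P(pink from Box B) = 13/27 ≈ 0.4815.

13/27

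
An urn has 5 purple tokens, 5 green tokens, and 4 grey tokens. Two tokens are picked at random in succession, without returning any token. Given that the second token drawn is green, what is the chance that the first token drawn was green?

P(first=green and the second token drawn is green) = (5/14)·(4/13) = 10/91.
P(the second token drawn is green) = Σ over first color = 25/182 + 10/91 + 10/91 = 5/14.
By Bayes, P(first=green | the second token drawn is green) = 10/91 / 5/14 = 4/13 ≈ 0.3077.

4/13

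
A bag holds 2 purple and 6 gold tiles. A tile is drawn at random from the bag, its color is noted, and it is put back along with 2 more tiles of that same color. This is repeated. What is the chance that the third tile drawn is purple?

1/4

Sum over the four possibilities for the first two draws (purple/not-purple each), tracking how the purple count and total change by +2 per draw.
P(third is purple) = 1/4 ≈ 0.2500. (In a Pólya urn every draw has the same marginal probability 2/8.)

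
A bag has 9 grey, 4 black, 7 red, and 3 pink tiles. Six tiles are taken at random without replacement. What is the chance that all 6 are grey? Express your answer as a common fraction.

Unordered draws without replacement: count favorable combinations over C(23,6).
Favorable = C(9,6) · C(4,0) · C(7,0) · C(3,0) = 84; total = C(23,6) = 100947.
P = 84/100947 = 4/4807 ≈ 0.0008.

4/4807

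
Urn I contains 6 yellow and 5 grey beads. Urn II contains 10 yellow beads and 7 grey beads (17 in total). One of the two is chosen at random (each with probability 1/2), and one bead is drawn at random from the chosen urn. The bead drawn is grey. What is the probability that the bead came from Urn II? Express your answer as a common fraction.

77/162

P(grey | Urn I) = 5/11; P(grey | Urn II) = 7/17.
P(grey) = 1/2·5/11 + 1/2·7/17 = 81/187.
By Bayes' rule, P(Urn II | grey) = 7/34 / 81/187 = 77/162 ≈ 0.4753.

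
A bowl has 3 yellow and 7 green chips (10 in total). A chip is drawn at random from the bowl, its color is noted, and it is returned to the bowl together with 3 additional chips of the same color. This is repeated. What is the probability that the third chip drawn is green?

7/10

Sum over the four possibilities for the first two draws (green/not-green each), tracking how the green count and total change by +3 per draw.
P(third is green) = 7/10 ≈ 0.7000. (In a Pólya urn every draw has the same marginal probability 7/10.)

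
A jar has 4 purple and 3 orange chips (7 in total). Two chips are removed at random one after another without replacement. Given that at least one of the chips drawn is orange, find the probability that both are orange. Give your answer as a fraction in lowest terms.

P(both orange) = C(3,2)/C(7,2) = 1/7; P(at least one orange) = 1 − C(4,2)/C(7,2) = 5/7.
Since 'both orange' ⊆ 'at least one orange', P(both | at least one) = 1/7 / 5/7 = 1/5 ≈ 0.2000.

1/5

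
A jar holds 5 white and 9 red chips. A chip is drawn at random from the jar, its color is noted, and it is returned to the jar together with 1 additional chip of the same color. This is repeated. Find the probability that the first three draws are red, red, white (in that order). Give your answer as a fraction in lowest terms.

Track the composition after each reinforcement of +1.
P = (9/14) · (10/15) · (5/16) = 15/112 ≈ 0.1339.

15/112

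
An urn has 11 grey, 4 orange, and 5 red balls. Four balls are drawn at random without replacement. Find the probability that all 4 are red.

Unordered draws without replacement: count favorable combinations over C(20,4).
Favorable = C(11,0) · C(4,0) · C(5,4) = 5; total = C(20,4) = 4845.
P = 5/4845 = 1/969 ≈ 0.0010.

1/969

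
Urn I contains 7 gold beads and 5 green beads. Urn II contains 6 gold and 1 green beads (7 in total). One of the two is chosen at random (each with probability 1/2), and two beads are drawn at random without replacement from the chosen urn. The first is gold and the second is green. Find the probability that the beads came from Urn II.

P(E | Urn I) = 35/132; P(E | Urn II) = 1/7.
P(E) = 1/2·35/132 + 1/2·1/7 = 377/1848.
By Bayes' rule, P(Urn II | E) = 1/14 / 377/1848 = 132/377 ≈ 0.3501.

132/377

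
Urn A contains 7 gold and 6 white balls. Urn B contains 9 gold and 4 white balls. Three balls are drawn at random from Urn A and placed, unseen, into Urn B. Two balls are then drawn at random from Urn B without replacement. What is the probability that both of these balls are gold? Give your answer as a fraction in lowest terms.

89/208

Condition on how many of the transferred balls are gold (from Urn A: 7 gold of 13; then Urn B has 16 total).
  0 gold: C(7,0)C(6,3)/C(13,3) = 10/143; then P = C(9,2)/C(16,2) = 3/10
  1 gold: C(7,1)C(6,2)/C(13,3) = 105/286; then P = C(10,2)/C(16,2) = 3/8
  2 gold: C(7,2)C(6,1)/C(13,3) = 63/143; then P = C(11,2)/C(16,2) = 11/24
  3 gold: C(7,3)C(6,0)/C(13,3) = 35/286; then P = C(12,2)/C(16,2) = 11/20
P(both gold) = 89/208 ≈ 0.4279.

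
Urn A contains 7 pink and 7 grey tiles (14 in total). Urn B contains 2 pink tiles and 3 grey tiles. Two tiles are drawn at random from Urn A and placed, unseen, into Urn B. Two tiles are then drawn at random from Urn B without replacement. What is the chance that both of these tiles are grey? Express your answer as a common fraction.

27/91

Condition on how many of the transferred tiles are grey (from Urn A: 7 grey of 14; then Urn B has 7 total).
  0 grey: C(7,0)C(7,2)/C(14,2) = 3/13; then P = C(3,2)/C(7,2) = 1/7
  1 grey: C(7,1)C(7,1)/C(14,2) = 7/13; then P = C(4,2)/C(7,2) = 2/7
  2 grey: C(7,2)C(7,0)/C(14,2) = 3/13; then P = C(5,2)/C(7,2) = 10/21
P(both grey) = 27/91 ≈ 0.2967.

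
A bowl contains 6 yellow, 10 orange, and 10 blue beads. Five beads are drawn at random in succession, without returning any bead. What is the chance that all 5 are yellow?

Unordered draws without replacement: count favorable combinations over C(26,5).
Favorable = C(6,5) · C(10,0) · C(10,0) = 6; total = C(26,5) = 65780.
P = 6/65780 = 3/32890 ≈ 0.0001.

3/32890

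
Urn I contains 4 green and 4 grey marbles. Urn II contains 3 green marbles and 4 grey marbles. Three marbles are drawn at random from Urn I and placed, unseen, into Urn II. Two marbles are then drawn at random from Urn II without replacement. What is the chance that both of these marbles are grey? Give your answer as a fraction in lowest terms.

59/210

Condition on how many of the transferred marbles are grey (from Urn I: 4 grey of 8; then Urn II has 10 total).
  0 grey: C(4,0)C(4,3)/C(8,3) = 1/14; then P = C(4,2)/C(10,2) = 2/15
  1 grey: C(4,1)C(4,2)/C(8,3) = 3/7; then P = C(5,2)/C(10,2) = 2/9
  2 grey: C(4,2)C(4,1)/C(8,3) = 3/7; then P = C(6,2)/C(10,2) = 1/3
  3 grey: C(4,3)C(4,0)/C(8,3) = 1/14; then P = C(7,2)/C(10,2) = 7/15
P(both grey) = 59/210 ≈ 0.2810.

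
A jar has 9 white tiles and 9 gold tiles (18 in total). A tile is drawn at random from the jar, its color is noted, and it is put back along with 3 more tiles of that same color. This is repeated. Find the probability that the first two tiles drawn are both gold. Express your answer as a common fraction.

2/7

After a gold draw the jar holds 12 gold out of 21.
P = (9/18)·(12/21) = 2/7 ≈ 0.2857.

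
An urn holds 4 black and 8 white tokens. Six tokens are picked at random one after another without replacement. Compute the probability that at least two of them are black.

Sum the hypergeometric tail for j = 2,…,4 black tokens.
Favorable = C(4,2)·C(8,4) + C(4,3)·C(8,3) + C(4,4)·C(8,2) = 672; total = C(12,6) = 924.
P = 672/924 = 8/11 ≈ 0.7273.

8/11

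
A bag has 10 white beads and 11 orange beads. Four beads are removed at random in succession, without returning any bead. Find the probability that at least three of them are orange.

Sum the hypergeometric tail for j = 3,…,4 orange beads.
Favorable = C(11,3)·C(10,1) + C(11,4)·C(10,0) = 1980; total = C(21,4) = 5985.
P = 1980/5985 = 44/133 ≈ 0.3308.

44/133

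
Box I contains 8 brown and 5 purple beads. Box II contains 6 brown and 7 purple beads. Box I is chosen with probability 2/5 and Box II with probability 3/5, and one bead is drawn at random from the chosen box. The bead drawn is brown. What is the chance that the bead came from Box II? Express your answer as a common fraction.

9/17

P(brown | Box I) = 8/13; P(brown | Box II) = 6/13.
P(brown) = 2/5·8/13 + 3/5·6/13 = 34/65.
By Bayes' rule, P(Box II | brown) = 18/65 / 34/65 = 9/17 ≈ 0.5294.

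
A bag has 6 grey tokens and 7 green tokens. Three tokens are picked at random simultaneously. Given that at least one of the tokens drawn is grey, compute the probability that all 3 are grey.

P(all 3 grey) = C(6,3)/C(13,3) = 10/143; P(at least one grey) = 1 − C(7,3)/C(13,3) = 251/286.
Since 'all 3 grey' ⊆ 'at least one grey', P(all 3 | at least one) = 10/143 / 251/286 = 20/251 ≈ 0.0797.

20/251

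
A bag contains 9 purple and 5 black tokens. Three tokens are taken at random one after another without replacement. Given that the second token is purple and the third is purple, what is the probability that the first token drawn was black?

P(first=black and the second token is purple and the third is purple) = (5/14)·(9/13)·(8/12) = 15/91.
P(E) = Σ over first color = 3/13 + 15/91 = 36/91.
By Bayes, P(first=black | E) = 15/91 / 36/91 = 5/12 ≈ 0.4167.

5/12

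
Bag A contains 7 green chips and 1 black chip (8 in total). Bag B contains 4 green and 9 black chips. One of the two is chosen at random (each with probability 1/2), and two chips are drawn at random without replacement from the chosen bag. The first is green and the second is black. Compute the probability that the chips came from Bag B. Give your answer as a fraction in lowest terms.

24/37

P(E | Bag A) = 1/8; P(E | Bag B) = 3/13.
P(E) = 1/2·1/8 + 1/2·3/13 = 37/208.
By Bayes' rule, P(Bag B | E) = 3/26 / 37/208 = 24/37 ≈ 0.6486.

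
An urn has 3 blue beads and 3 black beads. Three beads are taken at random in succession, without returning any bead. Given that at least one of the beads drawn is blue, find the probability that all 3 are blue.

1/19

P(all 3 blue) = C(3,3)/C(6,3) = 1/20; P(at least one blue) = 1 − C(3,3)/C(6,3) = 19/20.
Since 'all 3 blue' ⊆ 'at least one blue', P(all 3 | at least one) = 1/20 / 19/20 = 1/19 ≈ 0.0526.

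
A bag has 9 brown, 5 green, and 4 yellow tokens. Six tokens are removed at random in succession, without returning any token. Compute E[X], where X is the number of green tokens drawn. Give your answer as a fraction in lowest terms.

By linearity of expectation, E[X] = Σ P(draw i is green); by symmetry each draw (even without replacement) has P(green) = 5/18.
E[X] = 6 · 5/18 = 5/3 ≈ 1.6667.

5/3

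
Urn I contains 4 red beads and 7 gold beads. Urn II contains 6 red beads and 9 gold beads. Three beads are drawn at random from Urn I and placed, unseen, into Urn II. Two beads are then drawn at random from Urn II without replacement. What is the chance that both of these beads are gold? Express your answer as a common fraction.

Condition on how many of the transferred beads are gold (from Urn I: 7 gold of 11; then Urn II has 18 total).
  0 gold: C(7,0)C(4,3)/C(11,3) = 4/165; then P = C(9,2)/C(18,2) = 4/17
  1 gold: C(7,1)C(4,2)/C(11,3) = 14/55; then P = C(10,2)/C(18,2) = 5/17
  2 gold: C(7,2)C(4,1)/C(11,3) = 28/55; then P = C(11,2)/C(18,2) = 55/153
  3 gold: C(7,3)C(4,0)/C(11,3) = 7/33; then P = C(12,2)/C(18,2) = 22/51
P(both gold) = 332/935 ≈ 0.3551.

332/935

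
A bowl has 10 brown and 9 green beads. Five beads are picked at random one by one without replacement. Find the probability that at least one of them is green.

Use the complement: P(at least one green) = 1 − P(no green).
P(none) = C(10,5)/C(19,5) = 252/11628.
So P = 1 − 252/11628 = 316/323 ≈ 0.9783.

316/323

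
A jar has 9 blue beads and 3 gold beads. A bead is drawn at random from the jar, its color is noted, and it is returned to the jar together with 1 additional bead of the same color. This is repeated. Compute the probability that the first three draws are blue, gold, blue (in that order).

Track the composition after each reinforcement of +1.
P = (9/12) · (3/13) · (10/14) = 45/364 ≈ 0.1236.

45/364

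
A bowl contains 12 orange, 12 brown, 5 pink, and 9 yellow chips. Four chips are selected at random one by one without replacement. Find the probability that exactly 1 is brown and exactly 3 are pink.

8/4921

Unordered draws without replacement: count favorable combinations over C(38,4).
Favorable = C(12,0) · C(12,1) · C(5,3) · C(9,0) = 120; total = C(38,4) = 73815.
P = 120/73815 = 8/4921 ≈ 0.0016.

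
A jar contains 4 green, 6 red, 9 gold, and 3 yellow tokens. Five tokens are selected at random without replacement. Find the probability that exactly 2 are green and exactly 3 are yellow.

Unordered draws without replacement: count favorable combinations over C(22,5).
Favorable = C(4,2) · C(6,0) · C(9,0) · C(3,3) = 6; total = C(22,5) = 26334.
P = 6/26334 = 1/4389 ≈ 0.0002.

1/4389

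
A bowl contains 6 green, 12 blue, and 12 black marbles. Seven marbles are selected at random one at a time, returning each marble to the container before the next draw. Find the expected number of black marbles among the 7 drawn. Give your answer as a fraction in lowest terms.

14/5

By linearity of expectation, E[X] = Σ P(draw i is black); each independent draw has P(black) = 12/30.
E[X] = 7 · 12/30 = 14/5 ≈ 2.8000.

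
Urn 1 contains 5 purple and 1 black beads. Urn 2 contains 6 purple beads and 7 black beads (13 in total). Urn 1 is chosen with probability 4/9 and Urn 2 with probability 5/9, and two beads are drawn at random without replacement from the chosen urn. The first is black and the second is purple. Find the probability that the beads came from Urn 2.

105/157

P(E | Urn 1) = 1/6; P(E | Urn 2) = 7/26.
P(E) = 4/9·1/6 + 5/9·7/26 = 157/702.
By Bayes' rule, P(Urn 2 | E) = 35/234 / 157/702 = 105/157 ≈ 0.6688.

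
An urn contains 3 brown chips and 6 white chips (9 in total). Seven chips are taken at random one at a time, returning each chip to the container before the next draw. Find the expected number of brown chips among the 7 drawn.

7/3

By linearity of expectation, E[X] = Σ P(draw i is brown); each independent draw has P(brown) = 3/9.
E[X] = 7 · 3/9 = 7/3 ≈ 2.3333.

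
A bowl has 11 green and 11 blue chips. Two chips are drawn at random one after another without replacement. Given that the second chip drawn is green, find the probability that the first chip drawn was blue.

11/21

P(first=blue and the second chip drawn is green) = (11/22)·(11/21) = 11/42.
P(the second chip drawn is green) = Σ over first color = 5/21 + 11/42 = 1/2.
By Bayes, P(first=blue | the second chip drawn is green) = 11/42 / 1/2 = 11/21 ≈ 0.5238.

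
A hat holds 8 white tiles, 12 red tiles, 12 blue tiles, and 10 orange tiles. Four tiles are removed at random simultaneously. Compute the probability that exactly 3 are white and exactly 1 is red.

16/2665

Unordered draws without replacement: count favorable combinations over C(42,4).
Favorable = C(8,3) · C(12,1) · C(12,0) · C(10,0) = 672; total = C(42,4) = 111930.
P = 672/111930 = 16/2665 ≈ 0.0060.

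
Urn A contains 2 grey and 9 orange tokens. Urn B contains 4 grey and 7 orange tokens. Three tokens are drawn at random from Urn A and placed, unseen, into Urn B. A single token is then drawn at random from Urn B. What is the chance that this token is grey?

25/77

Condition on how many of the transferred tokens are grey (from Urn A: 2 grey of 11; then Urn B has 14 total).
  0 grey: C(2,0)C(9,3)/C(11,3) = 28/55; then P = 4/14
  1 grey: C(2,1)C(9,2)/C(11,3) = 24/55; then P = 5/14
  2 grey: C(2,2)C(9,1)/C(11,3) = 3/55; then P = 6/14
P(grey from Urn B) = 25/77 ≈ 0.3247.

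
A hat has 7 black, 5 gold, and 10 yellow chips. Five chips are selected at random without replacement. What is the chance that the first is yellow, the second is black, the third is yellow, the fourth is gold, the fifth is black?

Multiply the conditional probability of each draw in order, without replacement, so each draw removes one from its color and from the total.
P = (10/22) · (7/21) · (9/20) · (5/19) · (6/18) = 5/836 ≈ 0.0060.

5/836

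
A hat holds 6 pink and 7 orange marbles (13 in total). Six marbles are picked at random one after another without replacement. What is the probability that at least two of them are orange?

1673/1716

Sum the hypergeometric tail for j = 2,…,6 orange marbles.
Favorable = C(7,2)·C(6,4) + C(7,3)·C(6,3) + C(7,4)·C(6,2) + C(7,5)·C(6,1) + C(7,6)·C(6,0) = 1673; total = C(13,6) = 1716.
P = 1673/1716 = 1673/1716 ≈ 0.9749.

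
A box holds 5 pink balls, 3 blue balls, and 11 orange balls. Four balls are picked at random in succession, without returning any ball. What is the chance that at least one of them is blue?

Use the complement: P(at least one blue) = 1 − P(no blue).
P(none) = C(16,4)/C(19,4) = 1820/3876.
So P = 1 − 1820/3876 = 514/969 ≈ 0.5304.

514/969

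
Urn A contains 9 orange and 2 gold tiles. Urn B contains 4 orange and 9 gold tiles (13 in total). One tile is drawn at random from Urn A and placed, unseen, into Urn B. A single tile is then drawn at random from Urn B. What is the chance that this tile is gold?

Condition on how many of the transferred tiles are gold (from Urn A: 2 gold of 11; then Urn B has 14 total).
  0 gold: C(2,0)C(9,1)/C(11,1) = 9/11; then P = 9/14
  1 gold: C(2,1)C(9,0)/C(11,1) = 2/11; then P = 10/14
P(gold from Urn B) = 101/154 ≈ 0.6558.

101/154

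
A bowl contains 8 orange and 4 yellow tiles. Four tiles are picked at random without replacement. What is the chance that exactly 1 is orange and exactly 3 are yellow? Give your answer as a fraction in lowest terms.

32/495

Unordered draws without replacement: count favorable combinations over C(12,4).
Favorable = C(8,1) · C(4,3) = 32; total = C(12,4) = 495.
P = 32/495 = 32/495 ≈ 0.0646.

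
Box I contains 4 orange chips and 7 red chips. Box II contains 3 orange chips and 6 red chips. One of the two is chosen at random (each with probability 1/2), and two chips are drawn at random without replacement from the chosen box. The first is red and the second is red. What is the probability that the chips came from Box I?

252/527

P(E | Box I) = 21/55; P(E | Box II) = 5/12.
P(E) = 1/2·21/55 + 1/2·5/12 = 527/1320.
By Bayes' rule, P(Box I | E) = 21/110 / 527/1320 = 252/527 ≈ 0.4782.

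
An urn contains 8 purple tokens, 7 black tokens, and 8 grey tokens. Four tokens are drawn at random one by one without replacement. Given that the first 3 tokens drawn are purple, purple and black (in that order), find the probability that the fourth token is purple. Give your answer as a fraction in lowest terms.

3/10

After removing 2 purple, 1 black, the urn has 6 purple out of 20 remaining.
P(fourth is purple | given) = 6/20 = 3/10 ≈ 0.3000.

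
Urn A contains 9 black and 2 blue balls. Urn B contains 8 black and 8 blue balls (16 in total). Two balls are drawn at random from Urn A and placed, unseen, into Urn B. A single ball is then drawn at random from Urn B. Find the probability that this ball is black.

Condition on how many of the transferred balls are black (from Urn A: 9 black of 11; then Urn B has 18 total).
  0 black: C(9,0)C(2,2)/C(11,2) = 1/55; then P = 8/18
  1 black: C(9,1)C(2,1)/C(11,2) = 18/55; then P = 9/18
  2 black: C(9,2)C(2,0)/C(11,2) = 36/55; then P = 10/18
P(black from Urn B) = 53/99 ≈ 0.5354.

53/99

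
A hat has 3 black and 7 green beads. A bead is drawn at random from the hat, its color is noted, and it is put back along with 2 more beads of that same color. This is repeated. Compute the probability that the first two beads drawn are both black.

1/8

After a black draw the hat holds 5 black out of 12.
P = (3/10)·(5/12) = 1/8 ≈ 0.1250.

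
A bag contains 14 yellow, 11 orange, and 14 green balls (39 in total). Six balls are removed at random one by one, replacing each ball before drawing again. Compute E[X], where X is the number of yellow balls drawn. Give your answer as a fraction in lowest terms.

28/13

By linearity of expectation, E[X] = Σ P(draw i is yellow); each independent draw has P(yellow) = 14/39.
E[X] = 6 · 14/39 = 28/13 ≈ 2.1538.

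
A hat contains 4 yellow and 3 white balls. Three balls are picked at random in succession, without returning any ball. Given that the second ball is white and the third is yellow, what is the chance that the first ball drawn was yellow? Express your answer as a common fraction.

3/5

P(first=yellow and the second ball is white and the third is yellow) = (4/7)·(3/6)·(3/5) = 6/35.
P(E) = Σ over first color = 6/35 + 4/35 = 2/7.
By Bayes, P(first=yellow | E) = 6/35 / 2/7 = 3/5 ≈ 0.6000.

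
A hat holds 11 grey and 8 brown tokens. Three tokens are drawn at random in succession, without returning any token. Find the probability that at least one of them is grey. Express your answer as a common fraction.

Use the complement: P(at least one grey) = 1 − P(no grey).
P(none) = C(8,3)/C(19,3) = 56/969.
So P = 1 − 56/969 = 913/969 ≈ 0.9422.

913/969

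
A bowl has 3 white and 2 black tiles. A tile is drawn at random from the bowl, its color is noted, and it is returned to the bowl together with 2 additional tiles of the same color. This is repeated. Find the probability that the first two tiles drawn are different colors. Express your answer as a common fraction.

Either white then black, or black then white; after the first draw the total is 7.
P = (3/5)·(2/7) + (2/5)·(3/7) = 12/35 ≈ 0.3429.

12/35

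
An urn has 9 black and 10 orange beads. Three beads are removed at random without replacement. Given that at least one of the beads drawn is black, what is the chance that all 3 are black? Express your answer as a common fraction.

28/283

P(all 3 black) = C(9,3)/C(19,3) = 28/323; P(at least one black) = 1 − C(10,3)/C(19,3) = 283/323.
Since 'all 3 black' ⊆ 'at least one black', P(all 3 | at least one) = 28/323 / 283/323 = 28/283 ≈ 0.0989.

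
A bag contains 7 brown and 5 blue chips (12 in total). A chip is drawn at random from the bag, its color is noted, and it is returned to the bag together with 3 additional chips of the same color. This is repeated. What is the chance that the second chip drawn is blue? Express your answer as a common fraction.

Condition on the first draw. If first is blue (prob 5/12), second-blue has prob (8)/(15); if not (prob 7/12), it has prob 5/(15).
P = (5/12)·(8/15) + (7/12)·(5/15) = 5/12 ≈ 0.4167.

5/12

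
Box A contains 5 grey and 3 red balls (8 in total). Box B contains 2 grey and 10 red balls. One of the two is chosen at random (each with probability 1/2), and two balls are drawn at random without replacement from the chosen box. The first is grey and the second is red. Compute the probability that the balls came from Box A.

99/155

P(E | Box A) = 15/56; P(E | Box B) = 5/33.
P(E) = 1/2·15/56 + 1/2·5/33 = 775/3696.
By Bayes' rule, P(Box A | E) = 15/112 / 775/3696 = 99/155 ≈ 0.6387.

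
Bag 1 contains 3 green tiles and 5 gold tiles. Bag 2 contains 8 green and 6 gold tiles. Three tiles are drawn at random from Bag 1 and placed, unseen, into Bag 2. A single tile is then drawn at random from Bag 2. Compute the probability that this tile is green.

Condition on how many of the transferred tiles are green (from Bag 1: 3 green of 8; then Bag 2 has 17 total).
  0 green: C(3,0)C(5,3)/C(8,3) = 5/28; then P = 8/17
  1 green: C(3,1)C(5,2)/C(8,3) = 15/28; then P = 9/17
  2 green: C(3,2)C(5,1)/C(8,3) = 15/56; then P = 10/17
  3 green: C(3,3)C(5,0)/C(8,3) = 1/56; then P = 11/17
P(green from Bag 2) = 73/136 ≈ 0.5368.

73/136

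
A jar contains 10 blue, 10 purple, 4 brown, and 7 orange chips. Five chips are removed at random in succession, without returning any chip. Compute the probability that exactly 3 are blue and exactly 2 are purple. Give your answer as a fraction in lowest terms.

200/6293

Unordered draws without replacement: count favorable combinations over C(31,5).
Favorable = C(10,3) · C(10,2) · C(4,0) · C(7,0) = 5400; total = C(31,5) = 169911.
P = 5400/169911 = 200/6293 ≈ 0.0318.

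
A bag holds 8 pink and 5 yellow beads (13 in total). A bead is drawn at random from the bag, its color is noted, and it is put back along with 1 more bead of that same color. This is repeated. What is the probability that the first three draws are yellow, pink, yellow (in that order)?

Track the composition after each reinforcement of +1.
P = (5/13) · (8/14) · (6/15) = 8/91 ≈ 0.0879.

8/91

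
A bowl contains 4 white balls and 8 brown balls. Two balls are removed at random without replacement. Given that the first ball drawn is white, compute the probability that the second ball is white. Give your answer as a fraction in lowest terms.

3/11

After removing 1 white, the bowl has 3 white out of 11 remaining.
P(second is white | given) = 3/11 ≈ 0.2727.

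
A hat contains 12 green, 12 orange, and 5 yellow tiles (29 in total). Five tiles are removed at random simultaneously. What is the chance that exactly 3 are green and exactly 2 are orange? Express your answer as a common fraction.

968/7917

Unordered draws without replacement: count favorable combinations over C(29,5).
Favorable = C(12,3) · C(12,2) · C(5,0) = 14520; total = C(29,5) = 118755.
P = 14520/118755 = 968/7917 ≈ 0.1223.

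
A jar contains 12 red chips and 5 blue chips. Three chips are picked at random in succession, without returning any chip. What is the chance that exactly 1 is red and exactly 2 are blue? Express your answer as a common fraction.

3/17

Unordered draws without replacement: count favorable combinations over C(17,3).
Favorable = C(12,1) · C(5,2) = 120; total = C(17,3) = 680.
P = 120/680 = 3/17 ≈ 0.1765.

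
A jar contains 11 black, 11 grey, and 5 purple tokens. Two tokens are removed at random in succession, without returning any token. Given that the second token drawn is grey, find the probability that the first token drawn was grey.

5/13

P(first=grey and the second token drawn is grey) = (11/27)·(10/26) = 55/351.
P(the second token drawn is grey) = Σ over first color = 121/702 + 55/351 + 55/702 = 11/27.
By Bayes, P(first=grey | the second token drawn is grey) = 55/351 / 11/27 = 5/13 ≈ 0.3846.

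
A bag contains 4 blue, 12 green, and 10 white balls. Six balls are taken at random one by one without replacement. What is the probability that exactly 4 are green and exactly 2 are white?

405/4186

Unordered draws without replacement: count favorable combinations over C(26,6).
Favorable = C(4,0) · C(12,4) · C(10,2) = 22275; total = C(26,6) = 230230.
P = 22275/230230 = 405/4186 ≈ 0.0968.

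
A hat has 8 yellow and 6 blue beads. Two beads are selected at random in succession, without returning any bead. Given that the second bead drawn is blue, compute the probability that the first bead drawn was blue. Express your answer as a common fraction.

5/13

P(first=blue and the second bead drawn is blue) = (6/14)·(5/13) = 15/91.
P(the second bead drawn is blue) = Σ over first color = 24/91 + 15/91 = 3/7.
By Bayes, P(first=blue | the second bead drawn is blue) = 15/91 / 3/7 = 5/13 ≈ 0.3846.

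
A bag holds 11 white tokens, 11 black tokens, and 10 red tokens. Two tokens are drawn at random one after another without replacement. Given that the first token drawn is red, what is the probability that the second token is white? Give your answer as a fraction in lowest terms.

After removing 1 red, the bag has 11 white out of 31 remaining.
P(second is white | given) = 11/31 ≈ 0.3548.

11/31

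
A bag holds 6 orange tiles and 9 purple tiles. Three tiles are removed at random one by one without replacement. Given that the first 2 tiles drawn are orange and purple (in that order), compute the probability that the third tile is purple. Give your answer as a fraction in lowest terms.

After removing 1 orange, 1 purple, the bag has 8 purple out of 13 remaining.
P(third is purple | given) = 8/13 ≈ 0.6154.

8/13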